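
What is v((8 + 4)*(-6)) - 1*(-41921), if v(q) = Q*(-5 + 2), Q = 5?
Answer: 41906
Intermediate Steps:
v(q) = -15 (v(q) = 5*(-5 + 2) = 5*(-3) = -15)
v((8 + 4)*(-6)) - 1*(-41921) = -15 - 1*(-41921) = -15 + 41921 = 41906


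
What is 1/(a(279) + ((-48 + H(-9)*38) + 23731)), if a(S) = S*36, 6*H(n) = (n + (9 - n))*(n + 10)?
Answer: 1/33784 ≈ 2.9600e-5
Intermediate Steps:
H(n) = 15 + 3*n/2 (H(n) = ((n + (9 - n))*(n + 10))/6 = (9*(10 + n))/6 = (90 + 9*n)/6 = 15 + 3*n/2)
a(S) = 36*S
1/(a(279) + ((-48 + H(-9)*38) + 23731)) = 1/(36*279 + ((-48 + (15 + (3/2)*(-9))*38) + 23731)) = 1/(10044 + ((-48 + (15 - 27/2)*38) + 23731)) = 1/(10044 + ((-48 + (3/2)*38) + 23731)) = 1/(10044 + ((-48 + 57) + 23731)) = 1/(10044 + (9 + 23731)) = 1/(10044 + 23740) = 1/33784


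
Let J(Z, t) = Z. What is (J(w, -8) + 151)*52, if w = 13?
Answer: 8528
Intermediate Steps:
(J(w, -8) + 151)*52 = (13 + 151)*52 = 164*52 = 8528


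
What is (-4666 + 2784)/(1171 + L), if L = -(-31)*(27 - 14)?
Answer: -941/787 ≈ -1.1957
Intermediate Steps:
L = 403 (L = -(-31)*13 = -1*(-403) = 403)
(-4666 + 2784)/(1171 + L) = (-4666 + 2784)/(1171 + 403) = -1882/1574 = -1882*1/1574 = -941/787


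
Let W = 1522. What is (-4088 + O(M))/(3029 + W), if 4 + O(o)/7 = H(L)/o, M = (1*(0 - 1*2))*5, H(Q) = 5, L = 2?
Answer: -8239/9102 ≈ -0.90519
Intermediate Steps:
M = -10 (M = (1*(0 - 2))*5 = (1*(-2))*5 = -2*5 = -10)
O(o) = -28 + 35/o (O(o) = -28 + 7*(5/o) = -28 + 35/o)
(-4088 + O(M))/(3029 + W) = (-4088 + (-28 + 35/(-10)))/(3029 + 1522) = (-4088 + (-28 + 35*(-1/10)))/4551 = (-4088 + (-28 - 7/2))*(1/4551) = (-4088 - 63/2)*(1/4551) = -8239/2*1/4551 = -8239/9102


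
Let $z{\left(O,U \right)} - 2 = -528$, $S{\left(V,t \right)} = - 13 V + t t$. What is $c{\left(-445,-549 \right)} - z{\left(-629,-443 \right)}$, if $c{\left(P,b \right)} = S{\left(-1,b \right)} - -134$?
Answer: $302074$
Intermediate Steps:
$S{\left(V,t \right)} = t^{2} - 13 V$ ($S{\left(V,t \right)} = - 13 V + t^{2} = t^{2} - 13 V$)
$c{\left(P,b \right)} = 147 + b^{2}$ ($c{\left(P,b \right)} = \left(b^{2} - -13\right) - -134 = \left(b^{2} + 13\right) + 134 = \left(13 + b^{2}\right) + 134 = 147 + b^{2}$)
$z{\left(O,U \right)} = -526$ ($z{\left(O,U \right)} = 2 - 528 = -526$)
$c{\left(-445,-549 \right)} - z{\left(-629,-443 \right)} = \left(147 + \left(-549\right)^{2}\right) - -526 = \left(147 + 301401\right) + 526 = 301548 + 526 = 302074$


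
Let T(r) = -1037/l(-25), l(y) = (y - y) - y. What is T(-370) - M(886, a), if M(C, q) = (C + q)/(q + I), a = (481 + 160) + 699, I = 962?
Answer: -1221412/28775 ≈ -42.447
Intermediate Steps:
l(y) = -y (l(y) = 0 - y = -y)
a = 1340 (a = 641 + 699 = 1340)
M(C, q) = (C + q)/(962 + q) (M(C, q) = (C + q)/(q + 962) = (C + q)/(962 + q))
T(r) = -1037/25 (T(r) = -1037/((-1*(-25))) = -1037/25)
T(-370) - M(886, a) = -1037/25 - (886 + 1340)/(962 + 1340) = -1037/25 - 2226/2302 = -1037/25 - 1*1113/1151 = -1037/25 - 1113/1151 = -1221412/28775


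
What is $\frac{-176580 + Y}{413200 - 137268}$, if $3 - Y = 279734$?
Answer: $- \frac{456311}{275932} \approx -1.6537$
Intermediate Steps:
$Y = -279731$ ($Y = 3 - 279734 = -279731$)
$\frac{-176580 + Y}{413200 - 137268} = \frac{-176580 - 279731}{413200 - 137268} = - \frac{456311}{275932}$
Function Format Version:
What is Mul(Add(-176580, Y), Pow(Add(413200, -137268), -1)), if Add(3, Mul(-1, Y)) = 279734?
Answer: Rational(-456311, 275932) ≈ -1.6537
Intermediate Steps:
Y = -279731 (Y = Add(3, Mul(-1, 279734)) = Add(3, -279734) = -279731)
Mul(Add(-176580, Y), Pow(Add(413200, -137268), -1)) = Mul(Add(-176580, -279731), Pow(Add(413200, -137268), -1)) = Mul(-456311, Pow(275932, -1)) = Mul(-456311, Rational(1, 275932)) = Rational(-456311, 275932)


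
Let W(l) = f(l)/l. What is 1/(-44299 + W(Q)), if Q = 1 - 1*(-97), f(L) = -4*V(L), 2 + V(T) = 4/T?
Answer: -2401/106361707 ≈ -2.2574e-5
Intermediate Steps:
V(T) = -2 + 4/T
f(L) = 8 - 16/L (f(L) = -4*(-2 + 4/L) = 8 - 16/L)
Q = 98 (Q = 1 + 97 = 98)
W(l) = (8 - 16/l)/l
1/(-44299 + W(Q)) = 1/(-44299 + 8*(-2 + 98)/98**2) = 1/(-44299 + 8*(1/9604)*96) = 1/(-44299 + 192/2401) = 1/(-106361707/2401) = -2401/106361707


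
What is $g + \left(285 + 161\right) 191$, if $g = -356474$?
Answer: $-271288$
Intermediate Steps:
$g + \left(285 + 161\right) 191 = -356474 + \left(285 + 161\right) 191 = -356474 + 446 \cdot 191 = -356474 + 85186 = -271288$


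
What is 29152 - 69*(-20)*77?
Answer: 135412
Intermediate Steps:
29152 - 69*(-20)*77 = 29152 - (-1380)*77 = 29152 - 1*(-106260) = 29152 + 106260 = 135412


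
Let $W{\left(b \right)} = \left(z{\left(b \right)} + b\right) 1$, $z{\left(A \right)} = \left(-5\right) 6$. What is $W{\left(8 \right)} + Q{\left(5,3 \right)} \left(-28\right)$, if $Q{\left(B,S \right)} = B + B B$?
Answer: $-862$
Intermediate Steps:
$Q{\left(B,S \right)} = B + B^{2}$
$z{\left(A \right)} = -30$
$W{\left(b \right)} = -30 + b$ ($W{\left(b \right)} = \left(-30 + b\right) 1 = -30 + b$)
$W{\left(8 \right)} + Q{\left(5,3 \right)} \left(-28\right) = \left(-30 + 8\right) + 5 \left(1 + 5\right) \left(-28\right) = -22 + 5 \cdot 6 \left(-28\right) = -22 + 30 \left(-28\right) = -22 - 840 = -862$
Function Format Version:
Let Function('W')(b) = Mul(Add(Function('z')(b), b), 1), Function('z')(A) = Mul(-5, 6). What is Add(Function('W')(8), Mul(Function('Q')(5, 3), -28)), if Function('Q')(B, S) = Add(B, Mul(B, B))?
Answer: -862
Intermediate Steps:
Function('Q')(B, S) = Add(B, Pow(B, 2))
Function('z')(A) = -30
Function('W')(b) = Add(-30, b) (Function('W')(b) = Mul(Add(-30, b), 1) = Add(-30, b))
Add(Function('W')(8), Mul(Function('Q')(5, 3), -28)) = Add(Add(-30, 8), Mul(Mul(5, Add(1, 5)), -28)) = Add(-22, Mul(Mul(5, 6), -28)) = Add(-22, Mul(30, -28)) = Add(-22, -840) = -862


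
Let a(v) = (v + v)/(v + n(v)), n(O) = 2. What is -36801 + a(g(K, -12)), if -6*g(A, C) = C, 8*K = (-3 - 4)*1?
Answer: -36800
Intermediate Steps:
K = -7/8 (K = ((-3 - 4)*1)/8 = (-7*1)/8 = (⅛)*(-7) = -7/8 ≈ -0.87500)
g(A, C) = -C/6
a(v) = 2*v/(2 + v) (a(v) = (v + v)/(v + 2) = (2*v)/(2 + v) = 2*v/(2 + v))
-36801 + a(g(K, -12)) = -36801 + 2*(-⅙*(-12))/(2 - ⅙*(-12)) = -36801 + 2*2/(2 + 2) = -36801 + 2*2/4 = -36801 + 2*2*(¼) = -36801 + 1 = -36800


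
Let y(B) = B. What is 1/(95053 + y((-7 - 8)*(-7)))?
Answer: 1/95158 ≈ 1.0509e-5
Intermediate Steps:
1/(95053 + y((-7 - 8)*(-7))) = 1/(95053 + (-7 - 8)*(-7)) = 1/(95053 - 15*(-7)) = 1/(95053 + 105) = 1/95158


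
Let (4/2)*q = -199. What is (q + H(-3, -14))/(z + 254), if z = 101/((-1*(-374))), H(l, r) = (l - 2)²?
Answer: -27863/95097 ≈ -0.29300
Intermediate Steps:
q = -199/2 (q = (½)*(-199) = -199/2 ≈ -99.500)
H(l, r) = (-2 + l)²
z = 101/374 ≈ 0.27005
(q + H(-3, -14))/(z + 254) = (-199/2 + (-2 - 3)²)/(101/374 + 254) = (-199/2 + (-5)²)/(95097/374) = (-199/2 + 25)*(374/95097) = -149/2*374/95097 = -27863/95097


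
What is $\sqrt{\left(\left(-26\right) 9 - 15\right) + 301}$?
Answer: $2 \sqrt{13} \approx 7.2111$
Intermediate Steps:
$\sqrt{\left(\left(-26\right) 9 - 15\right) + 301} = \sqrt{\left(-234 - 15\right) + 301} = \sqrt{-249 + 301} = \sqrt{52} = 2 \sqrt{13}$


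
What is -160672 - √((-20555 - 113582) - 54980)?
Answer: -160672 - 3*I*√21013 ≈ -1.6067e+5 - 434.88*I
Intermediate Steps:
-160672 - √((-20555 - 113582) - 54980) = -160672 - √(-134137 - 54980) = -160672 - √(-189117) = -160672 - 3*I*√21013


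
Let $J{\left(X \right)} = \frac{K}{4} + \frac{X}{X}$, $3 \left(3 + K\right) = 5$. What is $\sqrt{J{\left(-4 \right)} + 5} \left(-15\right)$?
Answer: $- 5 \sqrt{51} \approx -35.707$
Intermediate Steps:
$K = - \frac{4}{3}$ ($K = -3 + \frac{1}{3} \cdot 5 = -3 + \frac{5}{3} = - \frac{4}{3} \approx -1.3333$)
$J{\left(X \right)} = \frac{2}{3}$ ($J{\left(X \right)} = - \frac{4}{3 \cdot 4} + \frac{X}{X} = \left(- \frac{4}{3}\right) \frac{1}{4} + 1 = - \frac{1}{3} + 1 = \frac{2}{3}$)
$\sqrt{J{\left(-4 \right)} + 5} \left(-15\right) = \sqrt{\frac{2}{3} + 5} \left(-15\right) = \sqrt{\frac{17}{3}} \left(-15\right) = \frac{\sqrt{51}}{3} \left(-15\right) = - 5 \sqrt{51}$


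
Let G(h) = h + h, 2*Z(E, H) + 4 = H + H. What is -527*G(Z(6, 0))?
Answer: 2108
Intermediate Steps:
Z(E, H) = -2 + H (Z(E, H) = -2 + (H + H)/2 = -2 + (2*H)/2 = -2 + H)
G(h) = 2*h
-527*G(Z(6, 0)) = -1054*(-2 + 0) = -1054*(-2) = -527*(-4) = 2108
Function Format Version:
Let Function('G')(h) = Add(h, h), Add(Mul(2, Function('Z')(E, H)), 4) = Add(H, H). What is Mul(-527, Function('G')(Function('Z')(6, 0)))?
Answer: 2108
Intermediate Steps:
Function('Z')(E, H) = Add(-2, H) (Function('Z')(E, H) = Add(-2, Mul(Rational(1, 2), Add(H, H))) = Add(-2, Mul(Rational(1, 2), Mul(2, H))) = Add(-2, H))
Function('G')(h) = Mul(2, h)
Mul(-527, Function('G')(Function('Z')(6, 0))) = Mul(-527, Mul(2, Add(-2, 0))) = Mul(-527, Mul(2, -2)) = Mul(-527, -4) = 2108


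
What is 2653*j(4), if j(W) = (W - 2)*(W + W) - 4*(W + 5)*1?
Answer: -53060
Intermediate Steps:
j(W) = -20 - 4*W + 2*W*(-2 + W) (j(W) = (-2 + W)*(2*W) - 4*(5 + W)*1 = 2*W*(-2 + W) + (-20 - 4*W)*1 = 2*W*(-2 + W) + (-20 - 4*W) = -20 - 4*W + 2*W*(-2 + W))
2653*j(4) = 2653*(-20 - 8*4 + 2*4**2) = 2653*(-20 - 32 + 2*16) = 2653*(-20 - 32 + 32) = 2653*(-20) = -53060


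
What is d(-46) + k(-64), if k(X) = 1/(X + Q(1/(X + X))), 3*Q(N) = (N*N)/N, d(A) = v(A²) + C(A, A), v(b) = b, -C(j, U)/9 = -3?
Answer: 52668127/24577 ≈ 2143.0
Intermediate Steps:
C(j, U) = 27 (C(j, U) = -9*(-3) = 27)
d(A) = 27 + A² (d(A) = A² + 27 = 27 + A²)
Q(N) = N/3 (Q(N) = ((N*N)/N)/3 = (N²/N)/3 = N/3)
k(X) = 1/(X + 1/(6*X)) (k(X) = 1/(X + 1/(3*(X + X))) = 1/(X + 1/(3*((2*X)))) = 1/(X + (1/(2*X))/3) = 1/(X + 1/(6*X)))
d(-46) + k(-64) = (27 + (-46)²) + 6*(-64)/(1 + 6*(-64)²) = (27 + 2116) + 6*(-64)/(1 + 6*4096) = 2143 + 6*(-64)/(1 + 24576) = 2143 + 6*(-64)/24577 = 2143 + 6*(-64)*(1/24577) = 2143 - 384/24577 = 52668127/24577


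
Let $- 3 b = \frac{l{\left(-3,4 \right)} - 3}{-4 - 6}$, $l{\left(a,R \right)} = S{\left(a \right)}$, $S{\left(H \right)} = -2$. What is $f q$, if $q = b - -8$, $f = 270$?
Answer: $2115$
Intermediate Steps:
$l{\left(a,R \right)} = -2$
$b = - \frac{1}{6}$ ($b = - \frac{\left(-2 - 3\right) \frac{1}{-4 - 6}}{3} = - \frac{\left(-5\right) \frac{1}{-10}}{3} = - \frac{\left(-5\right) \left(- \frac{1}{10}\right)}{3} = \left(- \frac{1}{3}\right) \frac{1}{2} = - \frac{1}{6} \approx -0.16667$)
$q = \frac{47}{6}$ ($q = - \frac{1}{6} - -8 = - \frac{1}{6} + 8 = \frac{47}{6} \approx 7.8333$)
$f q = 270 \cdot \frac{47}{6} = 2115$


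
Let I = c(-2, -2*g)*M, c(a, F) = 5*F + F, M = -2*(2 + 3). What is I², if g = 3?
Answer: 129600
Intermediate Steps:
M = -10 (M = -2*5 = -10)
c(a, F) = 6*F
I = 360 (I = (6*(-2*3))*(-10) = (6*(-6))*(-10) = -36*(-10) = 360)
I² = 360² = 129600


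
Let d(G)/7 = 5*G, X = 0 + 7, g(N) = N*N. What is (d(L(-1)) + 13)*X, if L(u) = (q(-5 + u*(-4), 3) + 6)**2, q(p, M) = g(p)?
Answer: 12096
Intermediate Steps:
g(N) = N**2
X = 7
q(p, M) = p**2
L(u) = (6 + (-5 - 4*u)**2)**2 (L(u) = ((-5 + u*(-4))**2 + 6)**2 = ((-5 - 4*u)**2 + 6)**2 = (6 + (-5 - 4*u)**2)**2)
d(G) = 35*G (d(G) = 7*(5*G) = 35*G)
(d(L(-1)) + 13)*X = (35*(6 + (5 + 4*(-1))**2)**2 + 13)*7 = (35*(6 + (5 - 4)**2)**2 + 13)*7 = (35*(6 + 1**2)**2 + 13)*7 = (35*(6 + 1)**2 + 13)*7 = (35*7**2 + 13)*7 = (35*49 + 13)*7 = (1715 + 13)*7 = 1728*7 = 12096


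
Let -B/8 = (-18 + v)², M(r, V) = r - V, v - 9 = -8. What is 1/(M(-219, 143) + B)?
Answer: -1/2674 ≈ -0.00037397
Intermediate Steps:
v = 1 (v = 9 - 8 = 1)
B = -2312 (B = -8*(-18 + 1)² = -8*(-17)² = -8*289 = -2312)
1/(M(-219, 143) + B) = 1/((-219 - 1*143) - 2312) = 1/((-219 - 143) - 2312) = 1/(-362 - 2312) = 1/(-2674) = -1/2674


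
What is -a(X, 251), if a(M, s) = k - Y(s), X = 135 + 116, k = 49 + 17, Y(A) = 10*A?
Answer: 2444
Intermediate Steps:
k = 66
X = 251
a(M, s) = 66 - 10*s
-a(X, 251) = -(66 - 10*251) = -(66 - 2510) = -1*(-2444) = 2444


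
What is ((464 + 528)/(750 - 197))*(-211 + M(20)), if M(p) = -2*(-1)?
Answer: -207328/553 ≈ -374.92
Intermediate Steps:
M(p) = 2
((464 + 528)/(750 - 197))*(-211 + M(20)) = ((464 + 528)/(750 - 197))*(-211 + 2) = (992/553)*(-209) = -207328/553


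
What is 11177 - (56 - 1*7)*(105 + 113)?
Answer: 495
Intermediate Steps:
11177 - (56 - 1*7)*(105 + 113) = 11177 - (56 - 7)*218 = 11177 - 49*218 = 11177 - 1*10682 = 11177 - 10682 = 495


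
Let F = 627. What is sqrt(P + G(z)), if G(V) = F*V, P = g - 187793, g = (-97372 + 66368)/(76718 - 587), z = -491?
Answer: I*sqrt(319194961001686)/25377 ≈ 704.02*I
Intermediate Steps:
g = -31004/76131 ≈ -0.40725
P = -14296899887/76131 (P = -31004/76131 - 187793 = -14296899887/76131 ≈ -1.8779e+5)
G(V) = 627*V
sqrt(P + G(z)) = sqrt(-14296899887/76131 + 627*(-491)) = sqrt(-14296899887/76131 - 307857) = sqrt(-37734361154/76131) = I*sqrt(319194961001686)/25377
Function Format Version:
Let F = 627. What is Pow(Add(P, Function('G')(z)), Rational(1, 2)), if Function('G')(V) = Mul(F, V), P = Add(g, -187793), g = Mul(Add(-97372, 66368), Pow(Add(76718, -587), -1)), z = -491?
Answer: Mul(Rational(1, 25377), I, Pow(319194961001686, Rational(1, 2))) ≈ Mul(704.02, I)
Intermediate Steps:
g = Rational(-31004, 76131) (g = Mul(-31004, Pow(76131, -1)) = Mul(-31004, Rational(1, 76131)) = Rational(-31004, 76131) ≈ -0.40725)
P = Rational(-14296899887, 76131) (P = Add(Rational(-31004, 76131), -187793) = Rational(-14296899887, 76131) ≈ -1.8779e+5)
Function('G')(V) = Mul(627, V)
Pow(Add(P, Function('G')(z)), Rational(1, 2)) = Pow(Add(Rational(-14296899887, 76131), Mul(627, -491)), Rational(1, 2)) = Pow(Add(Rational(-14296899887, 76131), -307857), Rational(1, 2)) = Pow(Rational(-37734361154, 76131), Rational(1, 2)) = Mul(Rational(1, 25377), I, Pow(319194961001686, Rational(1, 2)))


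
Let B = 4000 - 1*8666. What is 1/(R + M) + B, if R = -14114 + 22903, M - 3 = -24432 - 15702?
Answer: -146241773/31342 ≈ -4666.0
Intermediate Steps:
B = -4666 (B = 4000 - 8666 = -4666)
M = -40131 (M = 3 + (-24432 - 15702) = 3 - 40134 = -40131)
R = 8789
1/(R + M) + B = 1/(8789 - 40131) - 4666 = 1/(-31342) - 4666 = -1/31342 - 4666 = -146241773/31342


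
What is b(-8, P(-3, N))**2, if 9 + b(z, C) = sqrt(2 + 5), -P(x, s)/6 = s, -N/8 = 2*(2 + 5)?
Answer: (9 - sqrt(7))**2 ≈ 40.376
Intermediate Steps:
N = -112 (N = -16*(2 + 5) = -16*7 = -8*14 = -112)
P(x, s) = -6*s
b(z, C) = -9 + sqrt(7) (b(z, C) = -9 + sqrt(2 + 5) = -9 + sqrt(7))
b(-8, P(-3, N))**2 = (-9 + sqrt(7))**2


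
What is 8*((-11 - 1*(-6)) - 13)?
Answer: -144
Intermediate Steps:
8*((-11 - 1*(-6)) - 13) = 8*((-11 + 6) - 13) = 8*(-5 - 13) = 8*(-18) = -144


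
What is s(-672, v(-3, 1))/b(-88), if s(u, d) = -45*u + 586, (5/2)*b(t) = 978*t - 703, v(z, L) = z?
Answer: -77065/86767 ≈ -0.88818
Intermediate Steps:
b(t) = -1406/5 + 1956*t/5 (b(t) = 2*(978*t - 703)/5 = 2*(-703 + 978*t)/5 = -1406/5 + 1956*t/5)
s(u, d) = 586 - 45*u
s(-672, v(-3, 1))/b(-88) = (586 - 45*(-672))/(-1406/5 + (1956/5)*(-88)) = (586 + 30240)/(-1406/5 - 172128/5) = 30826/(-173534/5) = 30826*(-5/173534) = -77065/86767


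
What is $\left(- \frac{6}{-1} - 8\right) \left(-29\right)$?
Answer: $58$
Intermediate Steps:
$\left(- \frac{6}{-1} - 8\right) \left(-29\right) = \left(\left(-6\right) \left(-1\right) - 8\right) \left(-29\right) = \left(6 - 8\right) \left(-29\right) = \left(-2\right) \left(-29\right) = 58$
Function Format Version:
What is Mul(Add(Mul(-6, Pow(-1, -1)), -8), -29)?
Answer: 58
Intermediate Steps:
Mul(Add(Mul(-6, Pow(-1, -1)), -8), -29) = Mul(Add(Mul(-6, -1), -8), -29) = Mul(Add(6, -8), -29) = Mul(-2, -29) = 58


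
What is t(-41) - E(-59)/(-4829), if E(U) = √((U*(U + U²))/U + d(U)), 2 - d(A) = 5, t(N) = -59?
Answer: -59 + √3419/4829 ≈ -58.988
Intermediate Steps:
d(A) = -3 (d(A) = 2 - 1*5 = 2 - 5 = -3)
E(U) = √(-3 + U + U²) (E(U) = √((U*(U + U²))/U - 3) = √((U + U²) - 3) = √(-3 + U + U²))
t(-41) - E(-59)/(-4829) = -59 - √(-3 - 59 + (-59)²)/(-4829) = -59 - √(-3 - 59 + 3481)*(-1)/4829 = -59 - √3419*(-1)/4829 = -59 - (-1)*√3419/4829 = -59 + √3419/4829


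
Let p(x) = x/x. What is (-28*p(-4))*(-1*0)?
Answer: 0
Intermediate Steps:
p(x) = 1
(-28*p(-4))*(-1*0) = (-28*1)*(-1*0) = -28*0 = 0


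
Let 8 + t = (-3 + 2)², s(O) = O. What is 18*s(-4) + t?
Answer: -79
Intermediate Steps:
t = -7 (t = -8 + (-3 + 2)² = -8 + (-1)² = -8 + 1 = -7)
18*s(-4) + t = 18*(-4) - 7 = -72 - 7 = -79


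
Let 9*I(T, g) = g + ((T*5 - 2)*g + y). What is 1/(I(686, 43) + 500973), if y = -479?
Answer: 9/4655725 ≈ 1.9331e-6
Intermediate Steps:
I(T, g) = -479/9 + g/9 + g*(-2 + 5*T)/9 (I(T, g) = (g + ((T*5 - 2)*g - 479))/9 = (g + ((5*T - 2)*g - 479))/9 = (g + ((-2 + 5*T)*g - 479))/9 = (g + (g*(-2 + 5*T) - 479))/9 = (g + (-479 + g*(-2 + 5*T)))/9 = (-479 + g + g*(-2 + 5*T))/9 = -479/9 + g/9 + g*(-2 + 5*T)/9)
1/(I(686, 43) + 500973) = 1/((-479/9 - ⅑*43 + (5/9)*686*43) + 500973) = 1/((-479/9 - 43/9 + 147490/9) + 500973) = 1/(146968/9 + 500973) = 1/(4655725/9) = 9/4655725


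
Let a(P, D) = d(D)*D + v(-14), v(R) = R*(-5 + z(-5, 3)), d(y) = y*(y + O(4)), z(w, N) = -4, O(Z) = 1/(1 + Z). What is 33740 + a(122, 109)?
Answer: 6656356/5 ≈ 1.3313e+6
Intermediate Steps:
d(y) = y*(1/5 + y) (d(y) = y*(y + 1/(1 + 4)) = y*(y + 1/5) = y*(1/5 + y))
v(R) = -9*R (v(R) = R*(-5 - 4) = R*(-9) = -9*R)
a(P, D) = 126 + D**2*(1/5 + D) (a(P, D) = (D*(1/5 + D))*D - 9*(-14) = D**2*(1/5 + D) + 126 = 126 + D**2*(1/5 + D))
33740 + a(122, 109) = 33740 + (126 + 109**3 + (1/5)*109**2) = 33740 + (126 + 1295029 + (1/5)*11881) = 33740 + (126 + 1295029 + 11881/5) = 33740 + 6487656/5 = 6656356/5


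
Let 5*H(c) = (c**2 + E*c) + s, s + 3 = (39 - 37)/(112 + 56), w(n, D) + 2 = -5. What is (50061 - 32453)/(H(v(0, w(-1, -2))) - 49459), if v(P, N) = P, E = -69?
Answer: -7395360/20773031 ≈ -0.35601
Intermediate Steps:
w(n, D) = -7 (w(n, D) = -2 - 5 = -7)
s = -251/84 (s = -3 + (39 - 37)/(112 + 56) = -3 + 2/168 = -3 + 2*(1/168) = -3 + 1/84 = -251/84 ≈ -2.9881)
H(c) = -251/420 - 69*c/5 + c**2/5 (H(c) = ((c**2 - 69*c) - 251/84)/5 = (-251/84 + c**2 - 69*c)/5 = -251/420 - 69*c/5 + c**2/5)
(50061 - 32453)/(H(v(0, w(-1, -2))) - 49459) = (50061 - 32453)/((-251/420 - 69/5*0 + (1/5)*0**2) - 49459) = 17608/((-251/420 + 0 + (1/5)*0) - 49459) = 17608/((-251/420 + 0 + 0) - 49459) = 17608/(-251/420 - 49459) = 17608/(-20773031/420) = 17608*(-420/20773031) = -7395360/20773031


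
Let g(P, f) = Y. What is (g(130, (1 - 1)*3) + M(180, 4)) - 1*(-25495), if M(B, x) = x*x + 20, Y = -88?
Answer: 25443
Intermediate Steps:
g(P, f) = -88
M(B, x) = 20 + x² (M(B, x) = x² + 20 = 20 + x²)
(g(130, (1 - 1)*3) + M(180, 4)) - 1*(-25495) = (-88 + (20 + 4²)) - 1*(-25495) = (-88 + (20 + 16)) + 25495 = (-88 + 36) + 25495 = -52 + 25495 = 25443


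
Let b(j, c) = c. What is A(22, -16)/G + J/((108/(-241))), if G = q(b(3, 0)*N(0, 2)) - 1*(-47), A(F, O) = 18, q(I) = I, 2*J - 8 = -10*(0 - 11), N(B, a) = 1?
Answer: -666349/5076 ≈ -131.27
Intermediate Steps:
J = 59 (J = 4 + (-10*(0 - 11))/2 = 4 + (-10*(-11))/2 = 4 + (1/2)*110 = 4 + 55 = 59)
G = 47 (G = 0*1 - 1*(-47) = 0 + 47 = 47)
A(22, -16)/G + J/((108/(-241))) = 18/47 + 59/((108/(-241))) = 18*(1/47) + 59/((108*(-1/241))) = 18/47 + 59/(-108/241) = 18/47 + 59*(-241/108) = 18/47 - 14219/108 = -666349/5076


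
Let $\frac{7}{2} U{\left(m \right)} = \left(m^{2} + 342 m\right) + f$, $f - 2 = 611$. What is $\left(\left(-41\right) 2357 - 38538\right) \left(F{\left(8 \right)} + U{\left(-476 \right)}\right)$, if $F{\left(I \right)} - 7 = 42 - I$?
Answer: $- \frac{17448524175}{7} \approx -2.4926 \cdot 10^{9}$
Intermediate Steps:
$f = 613$ ($f = 2 + 611 = 613$)
$U{\left(m \right)} = \frac{1226}{7} + \frac{2 m^{2}}{7} + \frac{684 m}{7}$ ($U{\left(m \right)} = \frac{2 \left(\left(m^{2} + 342 m\right) + 613\right)}{7} = \frac{2 \left(613 + m^{2} + 342 m\right)}{7} = \frac{1226}{7} + \frac{2 m^{2}}{7} + \frac{684 m}{7}$)
$F{\left(I \right)} = 49 - I$ ($F{\left(I \right)} = 7 - \left(-42 + I\right) = 49 - I$)
$\left(\left(-41\right) 2357 - 38538\right) \left(F{\left(8 \right)} + U{\left(-476 \right)}\right) = \left(\left(-41\right) 2357 - 38538\right) \left(\left(49 - 8\right) + \left(\frac{1226}{7} + \frac{2 \left(-476\right)^{2}}{7} + \frac{684}{7} \left(-476\right)\right)\right) = \left(-96637 - 38538\right) \left(\left(49 - 8\right) + \left(\frac{1226}{7} + \frac{2}{7} \cdot 226576 - 46512\right)\right) = - 135175 \left(41 + \left(\frac{1226}{7} + 64736 - 46512\right)\right) = - 135175 \left(41 + \frac{128794}{7}\right) = \left(-135175\right) \frac{129081}{7} = - \frac{17448524175}{7}$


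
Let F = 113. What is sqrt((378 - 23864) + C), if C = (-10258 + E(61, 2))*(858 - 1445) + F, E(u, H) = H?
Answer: sqrt(5996899) ≈ 2448.9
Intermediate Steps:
C = 6020385 (C = (-10258 + 2)*(858 - 1445) + 113 = -10256*(-587) + 113 = 6020272 + 113 = 6020385)
sqrt((378 - 23864) + C) = sqrt((378 - 23864) + 6020385) = sqrt(-23486 + 6020385) = sqrt(5996899)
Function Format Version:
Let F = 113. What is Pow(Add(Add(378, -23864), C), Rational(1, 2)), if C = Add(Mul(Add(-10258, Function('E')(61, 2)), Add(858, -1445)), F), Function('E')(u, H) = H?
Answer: Pow(5996899, Rational(1, 2)) ≈ 2448.9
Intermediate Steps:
C = 6020385 (C = Add(Mul(Add(-10258, 2), Add(858, -1445)), 113) = Add(Mul(-10256, -587), 113) = Add(6020272, 113) = 6020385)
Pow(Add(Add(378, -23864), C), Rational(1, 2)) = Pow(Add(Add(378, -23864), 6020385), Rational(1, 2)) = Pow(Add(-23486, 6020385), Rational(1, 2)) = Pow(5996899, Rational(1, 2))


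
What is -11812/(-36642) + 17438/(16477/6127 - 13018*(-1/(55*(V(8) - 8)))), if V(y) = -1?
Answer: -88047423325304/119261667081 ≈ -738.27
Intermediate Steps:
-11812/(-36642) + 17438/(16477/6127 - 13018*(-1/(55*(V(8) - 8)))) = -11812/(-36642) + 17438/(16477/6127 - 13018*(-1/(55*(-1 - 8)))) = -11812*(-1/36642) + 17438/(16477*(1/6127) - 13018/((-55*(-9)))) = 5906/18321 + 17438/(16477/6127 - 13018/495) = 5906/18321 + 17438/(-6509561/275715) = 5906/18321 + 17438*(-275715/6509561) = 5906/18321 - 4807918170/6509561 = -88047423325304/119261667081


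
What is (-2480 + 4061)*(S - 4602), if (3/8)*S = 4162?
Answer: 10271230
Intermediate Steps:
S = 33296/3 (S = (8/3)*4162 = 33296/3 ≈ 11099.)
(-2480 + 4061)*(S - 4602) = (-2480 + 4061)*(33296/3 - 4602) = 1581*(19490/3) = 10271230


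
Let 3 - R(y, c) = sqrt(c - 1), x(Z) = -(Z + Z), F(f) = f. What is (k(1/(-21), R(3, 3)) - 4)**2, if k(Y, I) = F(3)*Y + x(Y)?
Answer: 7225/441 ≈ 16.383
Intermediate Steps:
x(Z) = -2*Z
R(y, c) = 3 - sqrt(-1 + c) (R(y, c) = 3 - sqrt(c - 1) = 3 - sqrt(-1 + c))
k(Y, I) = Y (k(Y, I) = 3*Y - 2*Y = Y)
(k(1/(-21), R(3, 3)) - 4)**2 = (1/(-21) - 4)**2 = (-1/21 - 4)**2 = (-85/21)**2 = 7225/441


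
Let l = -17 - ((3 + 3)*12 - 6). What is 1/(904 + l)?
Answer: 1/821 ≈ 0.0012180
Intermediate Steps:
l = -83 (l = -17 - (6*12 - 6) = -17 - (72 - 6) = -17 - 1*66 = -17 - 66 = -83)
1/(904 + l) = 1/(904 - 83) = 1/821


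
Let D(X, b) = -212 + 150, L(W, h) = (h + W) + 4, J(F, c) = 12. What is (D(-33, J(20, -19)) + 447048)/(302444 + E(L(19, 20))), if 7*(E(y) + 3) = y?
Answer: 1564451/1058565 ≈ 1.4779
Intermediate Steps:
L(W, h) = 4 + W + h (L(W, h) = (W + h) + 4 = 4 + W + h)
D(X, b) = -62
E(y) = -3 + y/7
(D(-33, J(20, -19)) + 447048)/(302444 + E(L(19, 20))) = (-62 + 447048)/(302444 + (-3 + (4 + 19 + 20)/7)) = 446986/(302444 + (-3 + (⅐)*43)) = 446986/(302444 + (-3 + 43/7)) = 446986/(302444 + 22/7) = 446986/(2117130/7) = 446986*(7/2117130) = 1564451/1058565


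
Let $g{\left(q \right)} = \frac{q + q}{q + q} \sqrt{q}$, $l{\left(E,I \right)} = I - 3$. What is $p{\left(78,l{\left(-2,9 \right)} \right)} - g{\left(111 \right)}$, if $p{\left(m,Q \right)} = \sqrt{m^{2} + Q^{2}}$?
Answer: $- \sqrt{111} + 6 \sqrt{170} \approx 67.695$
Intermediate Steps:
$l{\left(E,I \right)} = -3 + I$ ($l{\left(E,I \right)} = I - 3 = -3 + I$)
$g{\left(q \right)} = \sqrt{q}$ ($g{\left(q \right)} = \frac{2 q}{2 q} \sqrt{q} = 2 q \frac{1}{2 q} \sqrt{q} = 1 \sqrt{q} = \sqrt{q}$)
$p{\left(m,Q \right)} = \sqrt{Q^{2} + m^{2}}$
$p{\left(78,l{\left(-2,9 \right)} \right)} - g{\left(111 \right)} = \sqrt{\left(-3 + 9\right)^{2} + 78^{2}} - \sqrt{111} = \sqrt{6^{2} + 6084} - \sqrt{111} = \sqrt{36 + 6084} - \sqrt{111} = \sqrt{6120} - \sqrt{111} = 6 \sqrt{170} - \sqrt{111} = - \sqrt{111} + 6 \sqrt{170}$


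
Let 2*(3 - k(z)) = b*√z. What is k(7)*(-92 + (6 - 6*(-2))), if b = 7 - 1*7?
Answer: -222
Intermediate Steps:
b = 0 (b = 7 - 7 = 0)
k(z) = 3 (k(z) = 3 - 0*√z = 3 - ½*0 = 3 + 0 = 3)
k(7)*(-92 + (6 - 6*(-2))) = 3*(-92 + (6 - 6*(-2))) = 3*(-92 + (6 + 12)) = 3*(-92 + 18) = 3*(-74) = -222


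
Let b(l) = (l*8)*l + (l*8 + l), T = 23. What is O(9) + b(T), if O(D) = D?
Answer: 4448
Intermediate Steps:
b(l) = 8*l² + 9*l (b(l) = (8*l)*l + (8*l + l) = 8*l² + 9*l)
O(9) + b(T) = 9 + 23*(9 + 8*23) = 9 + 23*(9 + 184) = 9 + 23*193 = 9 + 4439 = 4448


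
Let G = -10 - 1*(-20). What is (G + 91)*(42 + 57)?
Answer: 9999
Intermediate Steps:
G = 10 (G = -10 + 20 = 10)
(G + 91)*(42 + 57) = (10 + 91)*(42 + 57) = 101*99 = 9999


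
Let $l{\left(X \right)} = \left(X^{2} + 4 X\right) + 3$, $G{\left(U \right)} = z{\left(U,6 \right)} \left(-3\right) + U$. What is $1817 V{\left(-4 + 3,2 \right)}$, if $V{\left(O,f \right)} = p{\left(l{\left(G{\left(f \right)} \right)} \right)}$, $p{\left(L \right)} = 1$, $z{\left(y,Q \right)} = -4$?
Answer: $1817$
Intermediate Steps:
$G{\left(U \right)} = 12 + U$ ($G{\left(U \right)} = \left(-4\right) \left(-3\right) + U = 12 + U$)
$l{\left(X \right)} = 3 + X^{2} + 4 X$
$V{\left(O,f \right)} = 1$
$1817 V{\left(-4 + 3,2 \right)} = 1817 \cdot 1 = 1817$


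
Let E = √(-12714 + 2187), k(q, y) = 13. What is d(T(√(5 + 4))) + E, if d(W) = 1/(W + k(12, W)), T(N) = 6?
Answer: 1/19 + 11*I*√87 ≈ 0.052632 + 102.6*I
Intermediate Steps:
d(W) = 1/(13 + W) (d(W) = 1/(W + 13) = 1/(13 + W))
E = 11*I*√87 (E = √(-10527) = 11*I*√87 ≈ 102.6*I)
d(T(√(5 + 4))) + E = 1/(13 + 6) + 11*I*√87 = 1/19 + 11*I*√87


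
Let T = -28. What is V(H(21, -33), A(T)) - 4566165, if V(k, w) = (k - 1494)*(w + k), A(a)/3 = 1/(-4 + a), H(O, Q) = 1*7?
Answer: -146445907/32 ≈ -4.5764e+6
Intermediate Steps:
H(O, Q) = 7
A(a) = 3/(-4 + a)
V(k, w) = (-1494 + k)*(k + w)
V(H(21, -33), A(T)) - 4566165 = (7**2 - 1494*7 - 4482/(-4 - 28) + 7*(3/(-4 - 28))) - 4566165 = (49 - 10458 - 4482/(-32) + 7*(3/(-32))) - 4566165 = (49 - 10458 - 4482*(-1)/32 + 7*(3*(-1/32))) - 4566165 = (49 - 10458 - 1494*(-3/32) + 7*(-3/32)) - 4566165 = (49 - 10458 + 2241/16 - 21/32) - 4566165 = -328627/32 - 4566165 = -146445907/32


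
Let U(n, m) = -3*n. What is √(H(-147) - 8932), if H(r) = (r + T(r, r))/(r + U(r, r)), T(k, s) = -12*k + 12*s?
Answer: 3*I*√3970/2 ≈ 94.512*I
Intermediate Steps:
H(r) = -½ (H(r) = (r + (-12*r + 12*r))/(r - 3*r) = (r + 0)/((-2*r)) = r*(-1/(2*r)) = -½)
√(H(-147) - 8932) = √(-½ - 8932) = √(-17865/2) = 3*I*√3970/2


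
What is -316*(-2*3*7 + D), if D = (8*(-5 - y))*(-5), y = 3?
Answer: -87848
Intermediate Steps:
D = 320 (D = (8*(-5 - 1*3))*(-5) = (8*(-5 - 3))*(-5) = (8*(-8))*(-5) = -64*(-5) = 320)
-316*(-2*3*7 + D) = -316*(-2*3*7 + 320) = -316*(-6*7 + 320) = -316*(-42 + 320) = -316*278 = -87848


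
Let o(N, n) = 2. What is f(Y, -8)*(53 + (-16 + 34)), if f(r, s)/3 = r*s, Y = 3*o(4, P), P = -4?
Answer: -10224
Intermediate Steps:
Y = 6 (Y = 3*2 = 6)
f(r, s) = 3*r*s (f(r, s) = 3*(r*s) = 3*r*s)
f(Y, -8)*(53 + (-16 + 34)) = (3*6*(-8))*(53 + (-16 + 34)) = -144*(53 + 18) = -144*71 = -10224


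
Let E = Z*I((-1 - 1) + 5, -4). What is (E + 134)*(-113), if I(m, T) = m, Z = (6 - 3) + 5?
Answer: -17854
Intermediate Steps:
Z = 8 (Z = 3 + 5 = 8)
E = 24 (E = 8*((-1 - 1) + 5) = 8*(-2 + 5) = 8*3 = 24)
(E + 134)*(-113) = (24 + 134)*(-113) = 158*(-113) = -17854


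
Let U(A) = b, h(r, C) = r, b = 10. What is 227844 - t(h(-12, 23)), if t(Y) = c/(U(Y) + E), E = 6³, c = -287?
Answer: 51493031/226 ≈ 2.2785e+5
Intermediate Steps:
U(A) = 10
E = 216
t(Y) = -287/226 (t(Y) = -287/(10 + 216) = -287/226)
227844 - t(h(-12, 23)) = 227844 - 1*(-287/226) = 227844 + 287/226 = 51493031/226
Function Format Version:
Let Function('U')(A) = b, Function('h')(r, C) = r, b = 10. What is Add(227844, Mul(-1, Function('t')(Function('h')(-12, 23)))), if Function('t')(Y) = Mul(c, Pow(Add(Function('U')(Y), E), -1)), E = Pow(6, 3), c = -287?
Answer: Rational(51493031, 226) ≈ 2.2785e+5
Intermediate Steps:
Function('U')(A) = 10
E = 216
Function('t')(Y) = Rational(-287, 226) (Function('t')(Y) = Mul(-287, Pow(Add(10, 216), -1)) = Mul(-287, Pow(226, -1)) = Mul(-287, Rational(1, 226)) = Rational(-287, 226))
Add(227844, Mul(-1, Function('t')(Function('h')(-12, 23)))) = Add(227844, Mul(-1, Rational(-287, 226))) = Add(227844, Rational(287, 226)) = Rational(51493031, 226)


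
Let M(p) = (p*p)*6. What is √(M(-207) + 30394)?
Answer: 16*√1123 ≈ 536.18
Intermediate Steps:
M(p) = 6*p² (M(p) = p²*6 = 6*p²)
√(M(-207) + 30394) = √(6*(-207)² + 30394) = √(6*42849 + 30394) = √(257094 + 30394) = √287488 = 16*√1123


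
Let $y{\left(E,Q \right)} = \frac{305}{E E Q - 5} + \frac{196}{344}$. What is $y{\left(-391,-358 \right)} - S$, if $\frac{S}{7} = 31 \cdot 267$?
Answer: $- \frac{272710435411345}{4706900658} \approx -57938.0$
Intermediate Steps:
$y{\left(E,Q \right)} = \frac{49}{86} + \frac{305}{-5 + Q E^{2}}$ ($y{\left(E,Q \right)} = \frac{305}{E^{2} Q - 5} + 196 \cdot \frac{1}{344} = \frac{305}{Q E^{2} - 5} + \frac{49}{86} = \frac{305}{-5 + Q E^{2}} + \frac{49}{86} = \frac{49}{86} + \frac{305}{-5 + Q E^{2}}$)
$S = 57939$ ($S = 7 \cdot 31 \cdot 267 = 7 \cdot 8277 = 57939$)
$y{\left(-391,-358 \right)} - S = \frac{25985 + 49 \left(-358\right) \left(-391\right)^{2}}{86 \left(-5 - 358 \left(-391\right)^{2}\right)} - 57939 = \frac{25985 + 49 \left(-358\right) 152881}{86 \left(-5 - 54731398\right)} - 57939 = \frac{25985 - 2681838502}{86 \left(-5 - 54731398\right)} - 57939 = \frac{1}{86} \frac{1}{-54731403} \left(-2681812517\right) - 57939 = \frac{1}{86} \left(- \frac{1}{54731403}\right) \left(-2681812517\right) - 57939 = \frac{2681812517}{4706900658} - 57939 = - \frac{272710435411345}{4706900658}$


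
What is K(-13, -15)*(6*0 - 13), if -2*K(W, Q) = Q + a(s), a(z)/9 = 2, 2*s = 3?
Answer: 39/2 ≈ 19.500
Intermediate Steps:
s = 3/2 (s = (½)*3 = 3/2 ≈ 1.5000)
a(z) = 18 (a(z) = 9*2 = 18)
K(W, Q) = -9 - Q/2 (K(W, Q) = -(Q + 18)/2 = -(18 + Q)/2 = -9 - Q/2)
K(-13, -15)*(6*0 - 13) = (-9 - ½*(-15))*(6*0 - 13) = (-9 + 15/2)*(0 - 13) = -3/2*(-13) = 39/2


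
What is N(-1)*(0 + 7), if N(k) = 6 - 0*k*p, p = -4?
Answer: 42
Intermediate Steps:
N(k) = 6 (N(k) = 6 - 0*k*(-4) = 6 - 0*(-4) = 6 - 1*0 = 6 + 0 = 6)
N(-1)*(0 + 7) = 6*(0 + 7) = 6*7 = 42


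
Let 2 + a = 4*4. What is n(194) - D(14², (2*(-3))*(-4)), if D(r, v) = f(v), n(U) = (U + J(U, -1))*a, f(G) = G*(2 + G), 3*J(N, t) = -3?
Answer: 2078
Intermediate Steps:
J(N, t) = -1 (J(N, t) = (⅓)*(-3) = -1)
a = 14 (a = -2 + 4*4 = -2 + 16 = 14)
n(U) = -14 + 14*U (n(U) = (U - 1)*14 = (-1 + U)*14 = -14 + 14*U)
D(r, v) = v*(2 + v)
n(194) - D(14², (2*(-3))*(-4)) = (-14 + 14*194) - (2*(-3))*(-4)*(2 + (2*(-3))*(-4)) = (-14 + 2716) - (-6*(-4))*(2 - 6*(-4)) = 2702 - 24*(2 + 24) = 2702 - 24*26 = 2702 - 1*624 = 2702 - 624 = 2078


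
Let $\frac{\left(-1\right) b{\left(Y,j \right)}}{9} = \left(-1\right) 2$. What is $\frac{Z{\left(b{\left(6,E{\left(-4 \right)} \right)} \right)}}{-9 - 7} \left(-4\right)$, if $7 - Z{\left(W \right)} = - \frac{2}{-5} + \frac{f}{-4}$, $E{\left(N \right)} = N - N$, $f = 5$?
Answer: $\frac{157}{80} \approx 1.9625$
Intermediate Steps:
$E{\left(N \right)} = 0$
$b{\left(Y,j \right)} = 18$ ($b{\left(Y,j \right)} = - 9 \left(\left(-1\right) 2\right) = \left(-9\right) \left(-2\right) = 18$)
$Z{\left(W \right)} = \frac{157}{20}$ ($Z{\left(W \right)} = 7 - \left(- \frac{2}{-5} + \frac{5}{-4}\right) = 7 - \left(\left(-2\right) \left(- \frac{1}{5}\right) + 5 \left(- \frac{1}{4}\right)\right) = 7 - \left(\frac{2}{5} - \frac{5}{4}\right) = 7 - - \frac{17}{20} = 7 + \frac{17}{20} = \frac{157}{20}$)
$\frac{Z{\left(b{\left(6,E{\left(-4 \right)} \right)} \right)}}{-9 - 7} \left(-4\right) = \frac{157}{20 \left(-9 - 7\right)} \left(-4\right) = \frac{157}{20 \left(-16\right)} \left(-4\right) = \frac{157}{20} \left(- \frac{1}{16}\right) \left(-4\right) = \left(- \frac{157}{320}\right) \left(-4\right) = \frac{157}{80}$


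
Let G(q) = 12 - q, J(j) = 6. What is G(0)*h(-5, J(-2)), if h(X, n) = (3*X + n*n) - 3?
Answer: 216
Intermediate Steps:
h(X, n) = -3 + n**2 + 3*X (h(X, n) = (3*X + n**2) - 3 = (n**2 + 3*X) - 3 = -3 + n**2 + 3*X)
G(0)*h(-5, J(-2)) = (12 - 1*0)*(-3 + 6**2 + 3*(-5)) = (12 + 0)*(-3 + 36 - 15) = 12*18 = 216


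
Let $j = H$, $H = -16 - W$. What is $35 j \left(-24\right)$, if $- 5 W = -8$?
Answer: $14784$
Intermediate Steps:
$W = \frac{8}{5}$ ($W = \left(- \frac{1}{5}\right) \left(-8\right) = \frac{8}{5} \approx 1.6$)
$H = - \frac{88}{5}$ ($H = -16 - \frac{8}{5} = - \frac{88}{5} \approx -17.6$)
$j = - \frac{88}{5} \approx -17.6$
$35 j \left(-24\right) = 35 \left(- \frac{88}{5}\right) \left(-24\right) = \left(-616\right) \left(-24\right) = 14784$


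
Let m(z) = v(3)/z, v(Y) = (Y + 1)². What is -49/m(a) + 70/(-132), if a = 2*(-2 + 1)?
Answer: 1477/264 ≈ 5.5947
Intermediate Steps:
a = -2 (a = 2*(-1) = -2)
v(Y) = (1 + Y)²
m(z) = 16/z (m(z) = (1 + 3)²/z = 4²/z = 16/z)
-49/m(a) + 70/(-132) = -49/(16/(-2)) + 70/(-132) = -49/(16*(-½)) + 70*(-1/132) = -49/(-8) - 35/66 = -49*(-⅛) - 35/66 = 49/8 - 35/66 = 1477/264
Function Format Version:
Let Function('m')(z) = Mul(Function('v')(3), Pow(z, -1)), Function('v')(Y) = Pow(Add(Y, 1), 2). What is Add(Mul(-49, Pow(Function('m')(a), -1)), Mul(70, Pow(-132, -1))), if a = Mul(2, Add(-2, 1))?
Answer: Rational(1477, 264) ≈ 5.5947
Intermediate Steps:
a = -2 (a = Mul(2, -1) = -2)
Function('v')(Y) = Pow(Add(1, Y), 2)
Function('m')(z) = Mul(16, Pow(z, -1)) (Function('m')(z) = Mul(Pow(Add(1, 3), 2), Pow(z, -1)) = Mul(Pow(4, 2), Pow(z, -1)) = Mul(16, Pow(z, -1)))
Add(Mul(-49, Pow(Function('m')(a), -1)), Mul(70, Pow(-132, -1))) = Add(Mul(-49, Pow(Mul(16, Pow(-2, -1)), -1)), Mul(70, Pow(-132, -1))) = Add(Mul(-49, Pow(Mul(16, Rational(-1, 2)), -1)), Mul(70, Rational(-1, 132))) = Add(Mul(-49, Pow(-8, -1)), Rational(-35, 66)) = Add(Mul(-49, Rational(-1, 8)), Rational(-35, 66)) = Add(Rational(49, 8), Rational(-35, 66)) = Rational(1477, 264)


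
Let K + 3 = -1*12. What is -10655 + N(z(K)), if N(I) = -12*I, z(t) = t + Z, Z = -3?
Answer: -10439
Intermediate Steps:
K = -15 (K = -3 - 1*12 = -3 - 12 = -15)
z(t) = -3 + t (z(t) = t - 3 = -3 + t)
-10655 + N(z(K)) = -10655 - 12*(-3 - 15) = -10655 - 12*(-18) = -10655 + 216 = -10439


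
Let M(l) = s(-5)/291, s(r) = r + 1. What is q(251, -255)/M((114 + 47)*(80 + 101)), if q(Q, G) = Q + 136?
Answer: -112617/4 ≈ -28154.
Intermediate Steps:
q(Q, G) = 136 + Q
s(r) = 1 + r
M(l) = -4/291 (M(l) = (1 - 5)/291 = -4*1/291 = -4/291)
q(251, -255)/M((114 + 47)*(80 + 101)) = (136 + 251)/(-4/291) = 387*(-291/4) = -112617/4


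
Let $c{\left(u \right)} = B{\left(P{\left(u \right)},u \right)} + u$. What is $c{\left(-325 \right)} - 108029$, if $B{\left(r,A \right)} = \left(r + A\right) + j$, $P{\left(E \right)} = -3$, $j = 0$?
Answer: $-108682$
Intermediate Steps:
$B{\left(r,A \right)} = A + r$ ($B{\left(r,A \right)} = \left(r + A\right) + 0 = \left(A + r\right) + 0 = A + r$)
$c{\left(u \right)} = -3 + 2 u$ ($c{\left(u \right)} = \left(u - 3\right) + u = \left(-3 + u\right) + u = -3 + 2 u$)
$c{\left(-325 \right)} - 108029 = \left(-3 + 2 \left(-325\right)\right) - 108029 = \left(-3 - 650\right) - 108029 = -653 - 108029 = -108682$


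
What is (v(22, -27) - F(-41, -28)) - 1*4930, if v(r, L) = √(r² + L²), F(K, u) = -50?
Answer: -4880 + √1213 ≈ -4845.2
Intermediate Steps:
v(r, L) = √(L² + r²)
(v(22, -27) - F(-41, -28)) - 1*4930 = (√((-27)² + 22²) - 1*(-50)) - 1*4930 = (√(729 + 484) + 50) - 4930 = (√1213 + 50) - 4930 = (50 + √1213) - 4930 = -4880 + √1213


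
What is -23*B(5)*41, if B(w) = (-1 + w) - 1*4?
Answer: 0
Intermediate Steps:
B(w) = -5 + w (B(w) = (-1 + w) - 4 = -5 + w)
-23*B(5)*41 = -23*(-5 + 5)*41 = -23*0*41 = 0*41 = 0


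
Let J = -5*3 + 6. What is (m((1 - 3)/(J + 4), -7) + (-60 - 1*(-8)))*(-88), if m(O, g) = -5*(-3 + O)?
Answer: 3432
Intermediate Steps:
J = -9 (J = -15 + 6 = -9)
m(O, g) = 15 - 5*O
(m((1 - 3)/(J + 4), -7) + (-60 - 1*(-8)))*(-88) = ((15 - 5*(1 - 3)/(-9 + 4)) + (-60 - 1*(-8)))*(-88) = ((15 - (-10)/(-5)) + (-60 + 8))*(-88) = ((15 - (-10)*(-1)/5) - 52)*(-88) = ((15 - 5*2/5) - 52)*(-88) = ((15 - 2) - 52)*(-88) = (13 - 52)*(-88) = -39*(-88) = 3432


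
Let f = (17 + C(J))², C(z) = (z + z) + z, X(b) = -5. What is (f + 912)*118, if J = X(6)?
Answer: 108088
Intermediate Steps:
J = -5
C(z) = 3*z (C(z) = 2*z + z = 3*z)
f = 4 (f = (17 + 3*(-5))² = (17 - 15)² = 2² = 4)
(f + 912)*118 = (4 + 912)*118 = 916*118 = 108088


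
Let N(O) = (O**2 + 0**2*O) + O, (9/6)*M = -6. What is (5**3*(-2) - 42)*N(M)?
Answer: -3504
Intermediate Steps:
M = -4 (M = (2/3)*(-6) = -4)
N(O) = O + O**2 (N(O) = (O**2 + 0*O) + O = (O**2 + 0) + O = O**2 + O = O + O**2)
(5**3*(-2) - 42)*N(M) = (5**3*(-2) - 42)*(-4*(1 - 4)) = (125*(-2) - 42)*(-4*(-3)) = (-250 - 42)*12 = -292*12 = -3504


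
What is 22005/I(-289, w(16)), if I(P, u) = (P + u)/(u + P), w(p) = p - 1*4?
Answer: 22005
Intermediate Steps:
w(p) = -4 + p (w(p) = p - 4 = -4 + p)
I(P, u) = 1 (I(P, u) = (P + u)/(P + u) = 1)
22005/I(-289, w(16)) = 22005/1 = 22005*1 = 22005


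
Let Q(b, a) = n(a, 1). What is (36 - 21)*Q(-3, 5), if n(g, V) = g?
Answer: 75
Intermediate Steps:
Q(b, a) = a
(36 - 21)*Q(-3, 5) = (36 - 21)*5 = 15*5 = 75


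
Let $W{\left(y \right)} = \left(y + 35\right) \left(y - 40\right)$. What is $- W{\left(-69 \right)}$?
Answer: $-3706$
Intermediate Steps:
$W{\left(y \right)} = \left(-40 + y\right) \left(35 + y\right)$ ($W{\left(y \right)} = \left(35 + y\right) \left(-40 + y\right) = \left(-40 + y\right) \left(35 + y\right)$)
$- W{\left(-69 \right)} = - (-1400 + \left(-69\right)^{2} - -345) = - (-1400 + 4761 + 345) = \left(-1\right) 3706 = -3706$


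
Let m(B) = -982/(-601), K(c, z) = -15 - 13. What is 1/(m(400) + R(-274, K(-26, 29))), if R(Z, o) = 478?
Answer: 601/288260 ≈ 0.0020849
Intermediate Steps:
K(c, z) = -28
m(B) = 982/601 (m(B) = -982*(-1/601) = 982/601)
1/(m(400) + R(-274, K(-26, 29))) = 1/(982/601 + 478) = 1/(288260/601) = 601/288260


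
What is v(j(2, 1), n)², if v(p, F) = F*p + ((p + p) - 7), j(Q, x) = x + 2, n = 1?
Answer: 4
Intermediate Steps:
j(Q, x) = 2 + x
v(p, F) = -7 + 2*p + F*p (v(p, F) = F*p + (2*p - 7) = F*p + (-7 + 2*p) = -7 + 2*p + F*p)
v(j(2, 1), n)² = (-7 + 2*(2 + 1) + 1*(2 + 1))² = (-7 + 2*3 + 1*3)² = (-7 + 6 + 3)² = 2² = 4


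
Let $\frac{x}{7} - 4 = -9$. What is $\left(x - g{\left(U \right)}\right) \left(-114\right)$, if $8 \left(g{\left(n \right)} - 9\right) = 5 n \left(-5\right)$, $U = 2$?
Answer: $\frac{8607}{2} \approx 4303.5$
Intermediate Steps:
$x = -35$ ($x = 28 + 7 \left(-9\right) = 28 - 63 = -35$)
$g{\left(n \right)} = 9 - \frac{25 n}{8}$ ($g{\left(n \right)} = 9 + \frac{5 n \left(-5\right)}{8} = 9 + \frac{\left(-25\right) n}{8} = 9 - \frac{25 n}{8}$)
$\left(x - g{\left(U \right)}\right) \left(-114\right) = \left(-35 - \left(9 - \frac{25}{4}\right)\right) \left(-114\right) = \left(-35 - \frac{11}{4}\right) \left(-114\right) = \left(- \frac{151}{4}\right) \left(-114\right) = \frac{8607}{2}$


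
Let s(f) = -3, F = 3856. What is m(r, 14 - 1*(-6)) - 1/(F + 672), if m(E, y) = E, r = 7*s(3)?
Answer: -95089/4528 ≈ -21.000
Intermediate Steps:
r = -21 (r = 7*(-3) = -21)
m(r, 14 - 1*(-6)) - 1/(F + 672) = -21 - 1/(3856 + 672) = -21 - 1/4528 = -95089/4528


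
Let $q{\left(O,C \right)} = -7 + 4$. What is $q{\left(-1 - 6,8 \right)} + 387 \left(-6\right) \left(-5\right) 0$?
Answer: $-3$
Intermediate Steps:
$q{\left(O,C \right)} = -3$
$q{\left(-1 - 6,8 \right)} + 387 \left(-6\right) \left(-5\right) 0 = -3 + 387 \left(-6\right) \left(-5\right) 0 = -3 + 387 \cdot 30 \cdot 0 = -3 + 387 \cdot 0 = -3 + 0 = -3$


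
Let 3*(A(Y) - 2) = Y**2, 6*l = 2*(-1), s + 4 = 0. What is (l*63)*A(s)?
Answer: -154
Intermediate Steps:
s = -4 (s = -4 + 0 = -4)
l = -1/3 (l = (2*(-1))/6 = (1/6)*(-2) = -1/3 ≈ -0.33333)
A(Y) = 2 + Y**2/3
(l*63)*A(s) = (-1/3*63)*(2 + (1/3)*(-4)**2) = -21*(2 + (1/3)*16) = -21*(2 + 16/3) = -21*22/3 = -154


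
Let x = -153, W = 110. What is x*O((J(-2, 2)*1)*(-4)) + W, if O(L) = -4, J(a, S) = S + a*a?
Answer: 722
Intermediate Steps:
J(a, S) = S + a²
x*O((J(-2, 2)*1)*(-4)) + W = -153*(-4) + 110 = 612 + 110 = 722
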